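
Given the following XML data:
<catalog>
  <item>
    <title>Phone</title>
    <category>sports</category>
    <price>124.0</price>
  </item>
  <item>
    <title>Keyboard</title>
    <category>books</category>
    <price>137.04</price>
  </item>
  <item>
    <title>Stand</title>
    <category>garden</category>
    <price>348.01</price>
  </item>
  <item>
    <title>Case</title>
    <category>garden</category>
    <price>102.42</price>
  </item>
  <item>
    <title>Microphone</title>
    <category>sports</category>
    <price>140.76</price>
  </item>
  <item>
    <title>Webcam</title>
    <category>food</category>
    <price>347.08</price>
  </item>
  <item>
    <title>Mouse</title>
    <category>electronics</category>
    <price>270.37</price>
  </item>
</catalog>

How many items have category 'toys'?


Scanning <item> elements for <category>toys</category>:
Count: 0

ANSWER: 0


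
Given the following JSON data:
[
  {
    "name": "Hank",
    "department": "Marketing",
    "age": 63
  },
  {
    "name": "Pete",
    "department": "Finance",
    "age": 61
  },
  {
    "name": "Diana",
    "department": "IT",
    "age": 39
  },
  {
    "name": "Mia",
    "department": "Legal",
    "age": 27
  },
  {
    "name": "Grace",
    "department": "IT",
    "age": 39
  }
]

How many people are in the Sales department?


Scanning records for department = Sales
  No matches found
Count: 0

ANSWER: 0


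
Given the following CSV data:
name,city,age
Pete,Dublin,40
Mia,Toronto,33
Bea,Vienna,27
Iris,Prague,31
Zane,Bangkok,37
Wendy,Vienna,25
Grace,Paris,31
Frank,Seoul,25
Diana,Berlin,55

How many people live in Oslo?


Scanning city column for 'Oslo':
Total matches: 0

ANSWER: 0


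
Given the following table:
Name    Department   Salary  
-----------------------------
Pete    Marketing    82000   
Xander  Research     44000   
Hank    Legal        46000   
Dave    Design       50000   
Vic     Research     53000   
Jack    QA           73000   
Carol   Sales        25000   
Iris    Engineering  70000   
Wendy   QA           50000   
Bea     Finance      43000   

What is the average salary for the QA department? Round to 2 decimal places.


QA department members:
  Jack: 73000
  Wendy: 50000
Sum = 123000
Count = 2
Average = 123000 / 2 = 61500.00

ANSWER: 61500.00


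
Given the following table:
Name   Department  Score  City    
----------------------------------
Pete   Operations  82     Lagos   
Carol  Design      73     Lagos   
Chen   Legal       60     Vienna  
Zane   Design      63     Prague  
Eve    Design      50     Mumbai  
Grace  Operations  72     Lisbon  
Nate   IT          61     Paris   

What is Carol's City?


Row 2: Carol
City = Lagos

ANSWER: Lagos


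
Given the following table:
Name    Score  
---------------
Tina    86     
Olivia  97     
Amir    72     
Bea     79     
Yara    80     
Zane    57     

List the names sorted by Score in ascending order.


Sorting by Score (ascending):
  Zane: 57
  Amir: 72
  Bea: 79
  Yara: 80
  Tina: 86
  Olivia: 97


ANSWER: Zane, Amir, Bea, Yara, Tina, Olivia


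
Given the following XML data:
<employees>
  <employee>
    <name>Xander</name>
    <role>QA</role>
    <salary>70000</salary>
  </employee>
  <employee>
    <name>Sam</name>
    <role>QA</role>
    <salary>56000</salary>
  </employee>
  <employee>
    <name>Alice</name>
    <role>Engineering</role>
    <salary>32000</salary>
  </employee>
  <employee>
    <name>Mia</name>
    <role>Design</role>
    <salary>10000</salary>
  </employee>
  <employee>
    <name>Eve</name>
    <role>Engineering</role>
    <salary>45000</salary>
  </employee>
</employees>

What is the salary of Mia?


Searching for <employee> with <name>Mia</name>
Found at position 4
<salary>10000</salary>

ANSWER: 10000


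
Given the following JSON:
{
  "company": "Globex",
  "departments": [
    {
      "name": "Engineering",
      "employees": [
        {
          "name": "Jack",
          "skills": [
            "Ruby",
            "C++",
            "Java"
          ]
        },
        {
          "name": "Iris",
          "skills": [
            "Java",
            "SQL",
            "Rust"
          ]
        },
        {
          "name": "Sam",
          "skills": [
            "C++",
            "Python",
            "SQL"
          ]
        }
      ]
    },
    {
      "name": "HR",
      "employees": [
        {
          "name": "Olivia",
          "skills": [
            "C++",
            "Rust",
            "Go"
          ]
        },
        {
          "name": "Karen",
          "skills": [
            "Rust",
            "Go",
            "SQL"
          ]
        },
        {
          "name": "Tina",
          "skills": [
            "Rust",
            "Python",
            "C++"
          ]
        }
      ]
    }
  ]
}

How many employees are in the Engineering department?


Path: departments[0].employees
Count: 3

ANSWER: 3


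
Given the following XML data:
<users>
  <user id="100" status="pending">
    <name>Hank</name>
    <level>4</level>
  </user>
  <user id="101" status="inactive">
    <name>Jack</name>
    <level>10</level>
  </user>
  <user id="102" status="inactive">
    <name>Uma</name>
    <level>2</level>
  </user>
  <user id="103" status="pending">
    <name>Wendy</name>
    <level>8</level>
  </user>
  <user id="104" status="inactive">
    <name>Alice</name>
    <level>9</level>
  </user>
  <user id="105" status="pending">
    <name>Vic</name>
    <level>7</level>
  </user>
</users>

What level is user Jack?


Finding user: Jack
<level>10</level>

ANSWER: 10


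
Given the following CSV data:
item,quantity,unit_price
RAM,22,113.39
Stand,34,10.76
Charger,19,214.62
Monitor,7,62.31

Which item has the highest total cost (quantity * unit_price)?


Computing row totals:
  RAM: 2494.58
  Stand: 365.84
  Charger: 4077.78
  Monitor: 436.17
Maximum: Charger (4077.78)

ANSWER: Charger


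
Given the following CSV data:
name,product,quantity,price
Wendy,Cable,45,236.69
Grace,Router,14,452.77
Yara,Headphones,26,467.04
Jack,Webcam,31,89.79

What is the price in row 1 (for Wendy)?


Row 1: Wendy
Column 'price' = 236.69

ANSWER: 236.69


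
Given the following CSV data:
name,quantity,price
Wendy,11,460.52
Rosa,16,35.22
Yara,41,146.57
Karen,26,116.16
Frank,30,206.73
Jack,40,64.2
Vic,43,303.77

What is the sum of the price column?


Values in 'price' column:
  Row 1: 460.52
  Row 2: 35.22
  Row 3: 146.57
  Row 4: 116.16
  Row 5: 206.73
  Row 6: 64.2
  Row 7: 303.77
Sum = 460.52 + 35.22 + 146.57 + 116.16 + 206.73 + 64.2 + 303.77 = 1333.17

ANSWER: 1333.17


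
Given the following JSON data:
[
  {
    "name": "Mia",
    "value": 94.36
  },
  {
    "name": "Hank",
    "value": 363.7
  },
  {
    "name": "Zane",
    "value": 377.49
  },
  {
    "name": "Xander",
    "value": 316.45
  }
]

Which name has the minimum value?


Comparing values:
  Mia: 94.36
  Hank: 363.7
  Zane: 377.49
  Xander: 316.45
Minimum: Mia (94.36)

ANSWER: Mia


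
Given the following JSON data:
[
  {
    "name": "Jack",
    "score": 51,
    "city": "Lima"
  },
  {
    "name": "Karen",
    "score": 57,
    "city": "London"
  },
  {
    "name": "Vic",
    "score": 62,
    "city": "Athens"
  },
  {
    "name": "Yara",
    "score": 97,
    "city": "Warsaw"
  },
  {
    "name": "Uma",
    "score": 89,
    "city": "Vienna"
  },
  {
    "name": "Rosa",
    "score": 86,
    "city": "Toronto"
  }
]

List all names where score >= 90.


Filtering records where score >= 90:
  Jack (score=51) -> no
  Karen (score=57) -> no
  Vic (score=62) -> no
  Yara (score=97) -> YES
  Uma (score=89) -> no
  Rosa (score=86) -> no


ANSWER: Yara


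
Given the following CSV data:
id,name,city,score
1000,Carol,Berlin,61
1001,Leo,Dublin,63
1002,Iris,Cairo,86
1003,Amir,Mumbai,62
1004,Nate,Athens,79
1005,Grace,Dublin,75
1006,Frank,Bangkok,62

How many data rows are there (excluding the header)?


Counting rows (excluding header):
Header: id,name,city,score
Data rows: 7

ANSWER: 7


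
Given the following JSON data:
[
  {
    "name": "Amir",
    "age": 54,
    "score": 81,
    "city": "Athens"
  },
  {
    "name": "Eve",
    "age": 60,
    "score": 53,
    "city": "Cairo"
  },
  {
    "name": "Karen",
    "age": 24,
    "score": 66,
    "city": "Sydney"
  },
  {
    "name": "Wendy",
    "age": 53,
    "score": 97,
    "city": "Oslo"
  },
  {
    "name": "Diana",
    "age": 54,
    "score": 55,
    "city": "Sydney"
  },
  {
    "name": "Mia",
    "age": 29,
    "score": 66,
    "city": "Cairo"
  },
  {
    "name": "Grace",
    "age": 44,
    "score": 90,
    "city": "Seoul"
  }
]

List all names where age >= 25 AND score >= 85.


Checking both conditions:
  Amir (age=54, score=81) -> no
  Eve (age=60, score=53) -> no
  Karen (age=24, score=66) -> no
  Wendy (age=53, score=97) -> YES
  Diana (age=54, score=55) -> no
  Mia (age=29, score=66) -> no
  Grace (age=44, score=90) -> YES


ANSWER: Wendy, Grace


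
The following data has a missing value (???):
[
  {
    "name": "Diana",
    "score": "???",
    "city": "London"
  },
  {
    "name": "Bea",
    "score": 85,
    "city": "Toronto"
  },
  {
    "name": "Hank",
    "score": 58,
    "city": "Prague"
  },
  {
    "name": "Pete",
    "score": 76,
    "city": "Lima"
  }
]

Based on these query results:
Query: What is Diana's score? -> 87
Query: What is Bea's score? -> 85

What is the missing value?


The missing value is Diana's score
From query: Diana's score = 87

ANSWER: 87


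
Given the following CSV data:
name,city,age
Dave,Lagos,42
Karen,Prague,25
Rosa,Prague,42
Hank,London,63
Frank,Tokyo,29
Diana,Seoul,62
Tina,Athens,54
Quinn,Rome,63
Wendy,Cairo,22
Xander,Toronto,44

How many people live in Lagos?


Scanning city column for 'Lagos':
  Row 1: Dave -> MATCH
Total matches: 1

ANSWER: 1


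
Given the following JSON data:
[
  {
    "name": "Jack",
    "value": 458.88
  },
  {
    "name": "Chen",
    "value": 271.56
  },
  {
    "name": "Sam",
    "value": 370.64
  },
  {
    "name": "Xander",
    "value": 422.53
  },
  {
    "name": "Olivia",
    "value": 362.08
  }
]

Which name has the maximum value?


Comparing values:
  Jack: 458.88
  Chen: 271.56
  Sam: 370.64
  Xander: 422.53
  Olivia: 362.08
Maximum: Jack (458.88)

ANSWER: Jack


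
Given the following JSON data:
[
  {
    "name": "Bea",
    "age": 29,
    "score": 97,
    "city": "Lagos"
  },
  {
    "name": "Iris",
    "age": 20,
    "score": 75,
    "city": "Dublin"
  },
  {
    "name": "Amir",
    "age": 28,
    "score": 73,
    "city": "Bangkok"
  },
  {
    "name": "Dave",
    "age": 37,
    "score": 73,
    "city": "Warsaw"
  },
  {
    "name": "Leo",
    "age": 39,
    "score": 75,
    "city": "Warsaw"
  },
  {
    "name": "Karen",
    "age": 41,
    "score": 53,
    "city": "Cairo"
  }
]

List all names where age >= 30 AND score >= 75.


Checking both conditions:
  Bea (age=29, score=97) -> no
  Iris (age=20, score=75) -> no
  Amir (age=28, score=73) -> no
  Dave (age=37, score=73) -> no
  Leo (age=39, score=75) -> YES
  Karen (age=41, score=53) -> no


ANSWER: Leo


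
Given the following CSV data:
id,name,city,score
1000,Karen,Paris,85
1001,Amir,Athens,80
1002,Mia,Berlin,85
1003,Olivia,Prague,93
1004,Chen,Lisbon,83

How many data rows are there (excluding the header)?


Counting rows (excluding header):
Header: id,name,city,score
Data rows: 5

ANSWER: 5


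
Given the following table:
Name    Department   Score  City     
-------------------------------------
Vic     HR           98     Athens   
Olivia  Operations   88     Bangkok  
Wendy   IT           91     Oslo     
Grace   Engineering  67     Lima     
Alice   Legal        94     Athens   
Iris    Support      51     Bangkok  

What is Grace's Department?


Row 4: Grace
Department = Engineering

ANSWER: Engineering


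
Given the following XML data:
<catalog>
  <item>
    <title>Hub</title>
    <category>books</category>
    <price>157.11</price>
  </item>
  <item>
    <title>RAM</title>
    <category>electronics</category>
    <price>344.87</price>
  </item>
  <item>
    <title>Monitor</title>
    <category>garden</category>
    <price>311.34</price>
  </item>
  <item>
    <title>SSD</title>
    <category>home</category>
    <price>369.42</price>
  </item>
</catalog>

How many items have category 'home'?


Scanning <item> elements for <category>home</category>:
  Item 4: SSD -> MATCH
Count: 1

ANSWER: 1


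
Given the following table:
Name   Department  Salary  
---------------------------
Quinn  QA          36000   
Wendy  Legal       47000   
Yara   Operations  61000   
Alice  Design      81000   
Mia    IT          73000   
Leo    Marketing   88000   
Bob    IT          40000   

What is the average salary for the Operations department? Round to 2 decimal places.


Operations department members:
  Yara: 61000
Sum = 61000
Count = 1
Average = 61000 / 1 = 61000.00

ANSWER: 61000.00


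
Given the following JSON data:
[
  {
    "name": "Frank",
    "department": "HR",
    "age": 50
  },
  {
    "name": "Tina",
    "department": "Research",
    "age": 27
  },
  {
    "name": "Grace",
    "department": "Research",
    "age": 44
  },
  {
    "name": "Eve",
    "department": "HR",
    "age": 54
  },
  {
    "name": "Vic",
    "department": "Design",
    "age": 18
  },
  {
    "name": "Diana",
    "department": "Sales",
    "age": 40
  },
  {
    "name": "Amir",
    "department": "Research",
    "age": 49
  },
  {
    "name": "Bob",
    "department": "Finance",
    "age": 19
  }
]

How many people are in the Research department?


Scanning records for department = Research
  Record 1: Tina
  Record 2: Grace
  Record 6: Amir
Count: 3

ANSWER: 3


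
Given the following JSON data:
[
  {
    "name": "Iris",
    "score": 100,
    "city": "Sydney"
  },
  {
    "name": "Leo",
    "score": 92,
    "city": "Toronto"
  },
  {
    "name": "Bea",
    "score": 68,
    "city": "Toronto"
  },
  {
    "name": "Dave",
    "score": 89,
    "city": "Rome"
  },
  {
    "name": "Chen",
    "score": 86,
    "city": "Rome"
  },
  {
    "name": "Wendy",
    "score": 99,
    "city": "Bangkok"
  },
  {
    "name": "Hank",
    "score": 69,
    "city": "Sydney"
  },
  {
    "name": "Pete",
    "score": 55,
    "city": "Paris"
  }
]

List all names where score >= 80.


Filtering records where score >= 80:
  Iris (score=100) -> YES
  Leo (score=92) -> YES
  Bea (score=68) -> no
  Dave (score=89) -> YES
  Chen (score=86) -> YES
  Wendy (score=99) -> YES
  Hank (score=69) -> no
  Pete (score=55) -> no


ANSWER: Iris, Leo, Dave, Chen, Wendy


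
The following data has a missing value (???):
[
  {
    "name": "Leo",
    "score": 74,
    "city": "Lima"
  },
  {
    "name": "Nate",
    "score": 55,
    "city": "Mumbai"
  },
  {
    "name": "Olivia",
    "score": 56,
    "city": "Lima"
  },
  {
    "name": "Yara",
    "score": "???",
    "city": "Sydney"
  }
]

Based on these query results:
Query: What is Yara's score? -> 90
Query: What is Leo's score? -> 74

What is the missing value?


The missing value is Yara's score
From query: Yara's score = 90

ANSWER: 90


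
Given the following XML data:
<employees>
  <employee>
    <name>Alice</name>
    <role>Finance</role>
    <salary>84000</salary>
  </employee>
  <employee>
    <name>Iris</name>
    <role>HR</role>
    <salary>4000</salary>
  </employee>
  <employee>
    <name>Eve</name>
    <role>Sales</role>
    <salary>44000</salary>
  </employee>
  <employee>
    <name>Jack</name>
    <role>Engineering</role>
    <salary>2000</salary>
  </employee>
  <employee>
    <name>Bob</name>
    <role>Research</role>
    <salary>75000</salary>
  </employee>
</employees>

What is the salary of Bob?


Searching for <employee> with <name>Bob</name>
Found at position 5
<salary>75000</salary>

ANSWER: 75000


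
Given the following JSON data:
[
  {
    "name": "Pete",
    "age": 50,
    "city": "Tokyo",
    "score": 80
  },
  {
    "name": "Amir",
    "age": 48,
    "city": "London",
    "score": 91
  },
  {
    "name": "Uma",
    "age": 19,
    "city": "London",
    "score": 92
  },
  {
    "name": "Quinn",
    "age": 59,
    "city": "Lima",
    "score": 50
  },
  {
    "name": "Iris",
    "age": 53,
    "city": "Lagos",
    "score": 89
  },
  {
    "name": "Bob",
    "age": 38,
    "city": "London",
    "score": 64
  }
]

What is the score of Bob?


Looking up record where name = Bob
Record index: 5
Field 'score' = 64

ANSWER: 64


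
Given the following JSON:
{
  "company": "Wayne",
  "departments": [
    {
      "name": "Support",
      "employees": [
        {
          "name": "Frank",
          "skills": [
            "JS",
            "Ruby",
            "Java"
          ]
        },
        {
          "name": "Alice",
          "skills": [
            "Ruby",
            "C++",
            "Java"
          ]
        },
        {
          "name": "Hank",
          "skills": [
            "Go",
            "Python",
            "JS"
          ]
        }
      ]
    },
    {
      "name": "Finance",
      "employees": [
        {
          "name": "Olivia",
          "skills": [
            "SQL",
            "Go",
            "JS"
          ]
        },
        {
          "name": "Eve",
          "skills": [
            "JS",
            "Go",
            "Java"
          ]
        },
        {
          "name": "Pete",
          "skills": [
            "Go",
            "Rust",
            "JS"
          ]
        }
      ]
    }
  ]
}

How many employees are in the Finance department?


Path: departments[1].employees
Count: 3

ANSWER: 3


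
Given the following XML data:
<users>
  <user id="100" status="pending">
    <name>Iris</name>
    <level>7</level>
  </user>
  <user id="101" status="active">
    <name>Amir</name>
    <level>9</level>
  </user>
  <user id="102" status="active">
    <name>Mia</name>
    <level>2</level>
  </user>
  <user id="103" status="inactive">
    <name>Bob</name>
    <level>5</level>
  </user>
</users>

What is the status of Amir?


Finding user with name = Amir
user id="101" status="active"

ANSWER: active


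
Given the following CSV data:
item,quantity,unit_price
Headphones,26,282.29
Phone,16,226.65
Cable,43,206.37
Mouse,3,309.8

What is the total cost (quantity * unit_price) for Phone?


Row: Phone
quantity = 16
unit_price = 226.65
total = 16 * 226.65 = 3626.4

ANSWER: 3626.4


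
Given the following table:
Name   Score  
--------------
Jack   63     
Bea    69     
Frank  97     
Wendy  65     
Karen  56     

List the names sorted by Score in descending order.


Sorting by Score (descending):
  Frank: 97
  Bea: 69
  Wendy: 65
  Jack: 63
  Karen: 56


ANSWER: Frank, Bea, Wendy, Jack, Karen


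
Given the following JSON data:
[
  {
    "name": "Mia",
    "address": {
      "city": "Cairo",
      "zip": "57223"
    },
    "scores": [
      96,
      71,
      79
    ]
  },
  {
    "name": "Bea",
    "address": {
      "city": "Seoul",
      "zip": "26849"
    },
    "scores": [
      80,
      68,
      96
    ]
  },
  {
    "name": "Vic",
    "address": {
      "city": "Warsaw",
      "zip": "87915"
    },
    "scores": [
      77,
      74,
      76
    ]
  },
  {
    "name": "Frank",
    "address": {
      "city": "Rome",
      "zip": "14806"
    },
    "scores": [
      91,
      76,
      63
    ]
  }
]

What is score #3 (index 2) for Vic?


Path: records[2].scores[2]
Value: 76

ANSWER: 76


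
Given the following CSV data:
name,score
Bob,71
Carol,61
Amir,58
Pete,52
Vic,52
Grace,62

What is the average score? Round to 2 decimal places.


Scores: 71, 61, 58, 52, 52, 62
Sum = 356
Count = 6
Average = 356 / 6 = 59.33

ANSWER: 59.33


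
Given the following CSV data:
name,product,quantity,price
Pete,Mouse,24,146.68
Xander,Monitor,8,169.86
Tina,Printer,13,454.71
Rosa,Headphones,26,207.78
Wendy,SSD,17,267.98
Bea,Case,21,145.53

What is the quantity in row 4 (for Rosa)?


Row 4: Rosa
Column 'quantity' = 26

ANSWER: 26


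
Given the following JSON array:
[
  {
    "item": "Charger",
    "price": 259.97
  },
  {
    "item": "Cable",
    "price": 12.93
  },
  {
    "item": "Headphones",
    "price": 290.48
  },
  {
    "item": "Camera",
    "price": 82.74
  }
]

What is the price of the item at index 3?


Array index 3 -> Camera
price = 82.74

ANSWER: 82.74


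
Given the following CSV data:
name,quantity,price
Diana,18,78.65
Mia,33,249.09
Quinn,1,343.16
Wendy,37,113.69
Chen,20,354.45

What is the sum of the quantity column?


Values in 'quantity' column:
  Row 1: 18
  Row 2: 33
  Row 3: 1
  Row 4: 37
  Row 5: 20
Sum = 18 + 33 + 1 + 37 + 20 = 109

ANSWER: 109


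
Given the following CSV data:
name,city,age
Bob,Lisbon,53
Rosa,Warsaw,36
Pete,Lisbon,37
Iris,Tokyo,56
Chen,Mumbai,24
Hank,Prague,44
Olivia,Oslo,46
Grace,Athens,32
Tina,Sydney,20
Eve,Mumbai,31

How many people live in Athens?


Scanning city column for 'Athens':
  Row 8: Grace -> MATCH
Total matches: 1

ANSWER: 1


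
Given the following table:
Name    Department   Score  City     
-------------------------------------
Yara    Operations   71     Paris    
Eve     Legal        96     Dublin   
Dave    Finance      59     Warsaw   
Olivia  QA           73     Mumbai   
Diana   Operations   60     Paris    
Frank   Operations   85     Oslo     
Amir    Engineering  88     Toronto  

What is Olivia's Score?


Row 4: Olivia
Score = 73

ANSWER: 73


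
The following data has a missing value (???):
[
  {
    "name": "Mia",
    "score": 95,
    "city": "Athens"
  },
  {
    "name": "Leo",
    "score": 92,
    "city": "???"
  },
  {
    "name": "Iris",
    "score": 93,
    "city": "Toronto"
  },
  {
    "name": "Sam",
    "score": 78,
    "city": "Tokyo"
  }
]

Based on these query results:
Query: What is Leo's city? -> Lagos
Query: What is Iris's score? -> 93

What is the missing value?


The missing value is Leo's city
From query: Leo's city = Lagos

ANSWER: Lagos


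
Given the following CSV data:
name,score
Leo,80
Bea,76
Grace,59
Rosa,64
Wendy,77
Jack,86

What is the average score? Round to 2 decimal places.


Scores: 80, 76, 59, 64, 77, 86
Sum = 442
Count = 6
Average = 442 / 6 = 73.67

ANSWER: 73.67


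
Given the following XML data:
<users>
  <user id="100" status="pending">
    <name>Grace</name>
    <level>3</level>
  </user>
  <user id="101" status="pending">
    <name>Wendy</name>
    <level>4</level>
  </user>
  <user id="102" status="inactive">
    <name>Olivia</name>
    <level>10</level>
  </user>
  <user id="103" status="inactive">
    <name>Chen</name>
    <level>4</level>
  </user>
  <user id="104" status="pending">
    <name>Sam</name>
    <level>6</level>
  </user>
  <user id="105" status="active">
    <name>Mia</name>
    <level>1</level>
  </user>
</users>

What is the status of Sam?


Finding user with name = Sam
user id="104" status="pending"

ANSWER: pending


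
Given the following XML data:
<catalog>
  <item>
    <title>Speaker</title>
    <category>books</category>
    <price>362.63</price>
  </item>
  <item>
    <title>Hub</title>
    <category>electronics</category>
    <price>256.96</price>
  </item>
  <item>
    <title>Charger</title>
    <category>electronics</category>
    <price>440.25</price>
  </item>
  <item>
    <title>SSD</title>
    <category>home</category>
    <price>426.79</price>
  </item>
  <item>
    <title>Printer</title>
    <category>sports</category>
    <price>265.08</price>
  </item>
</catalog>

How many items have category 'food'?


Scanning <item> elements for <category>food</category>:
Count: 0

ANSWER: 0


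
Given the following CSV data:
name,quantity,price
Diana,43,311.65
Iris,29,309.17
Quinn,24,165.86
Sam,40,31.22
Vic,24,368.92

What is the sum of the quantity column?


Values in 'quantity' column:
  Row 1: 43
  Row 2: 29
  Row 3: 24
  Row 4: 40
  Row 5: 24
Sum = 43 + 29 + 24 + 40 + 24 = 160

ANSWER: 160


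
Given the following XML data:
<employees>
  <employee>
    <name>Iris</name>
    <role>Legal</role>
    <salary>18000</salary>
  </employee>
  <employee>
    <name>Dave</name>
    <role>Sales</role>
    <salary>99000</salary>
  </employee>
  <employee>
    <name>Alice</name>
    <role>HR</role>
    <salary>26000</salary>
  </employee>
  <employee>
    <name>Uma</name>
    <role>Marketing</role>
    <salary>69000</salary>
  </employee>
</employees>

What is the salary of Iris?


Searching for <employee> with <name>Iris</name>
Found at position 1
<salary>18000</salary>

ANSWER: 18000


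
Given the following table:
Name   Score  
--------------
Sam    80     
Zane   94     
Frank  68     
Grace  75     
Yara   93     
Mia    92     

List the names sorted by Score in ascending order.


Sorting by Score (ascending):
  Frank: 68
  Grace: 75
  Sam: 80
  Mia: 92
  Yara: 93
  Zane: 94


ANSWER: Frank, Grace, Sam, Mia, Yara, Zane


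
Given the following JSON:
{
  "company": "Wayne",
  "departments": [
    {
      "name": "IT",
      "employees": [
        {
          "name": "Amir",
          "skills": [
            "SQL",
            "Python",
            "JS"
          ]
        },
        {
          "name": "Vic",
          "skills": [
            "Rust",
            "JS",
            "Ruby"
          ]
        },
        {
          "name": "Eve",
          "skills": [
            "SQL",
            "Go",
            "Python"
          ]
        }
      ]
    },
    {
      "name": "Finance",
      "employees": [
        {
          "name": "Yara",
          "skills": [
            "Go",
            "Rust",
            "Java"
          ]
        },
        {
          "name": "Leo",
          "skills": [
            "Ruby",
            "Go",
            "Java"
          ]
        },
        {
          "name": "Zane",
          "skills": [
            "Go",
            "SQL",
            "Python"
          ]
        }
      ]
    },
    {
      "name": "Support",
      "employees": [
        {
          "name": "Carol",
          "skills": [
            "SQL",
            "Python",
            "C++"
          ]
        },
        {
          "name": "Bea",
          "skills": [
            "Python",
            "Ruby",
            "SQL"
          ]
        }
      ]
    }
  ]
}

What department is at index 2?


Path: departments[2].name
Value: Support

ANSWER: Support


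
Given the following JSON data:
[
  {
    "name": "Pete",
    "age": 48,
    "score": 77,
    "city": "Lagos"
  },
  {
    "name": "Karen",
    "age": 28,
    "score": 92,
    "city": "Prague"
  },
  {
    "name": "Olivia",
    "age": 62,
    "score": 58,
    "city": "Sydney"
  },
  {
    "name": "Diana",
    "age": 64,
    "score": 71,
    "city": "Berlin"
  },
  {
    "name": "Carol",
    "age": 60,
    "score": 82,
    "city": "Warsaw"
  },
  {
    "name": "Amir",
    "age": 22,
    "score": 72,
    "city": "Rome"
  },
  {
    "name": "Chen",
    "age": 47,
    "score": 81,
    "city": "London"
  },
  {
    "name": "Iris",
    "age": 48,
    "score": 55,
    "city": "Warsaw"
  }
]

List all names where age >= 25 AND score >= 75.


Checking both conditions:
  Pete (age=48, score=77) -> YES
  Karen (age=28, score=92) -> YES
  Olivia (age=62, score=58) -> no
  Diana (age=64, score=71) -> no
  Carol (age=60, score=82) -> YES
  Amir (age=22, score=72) -> no
  Chen (age=47, score=81) -> YES
  Iris (age=48, score=55) -> no


ANSWER: Pete, Karen, Carol, Chen


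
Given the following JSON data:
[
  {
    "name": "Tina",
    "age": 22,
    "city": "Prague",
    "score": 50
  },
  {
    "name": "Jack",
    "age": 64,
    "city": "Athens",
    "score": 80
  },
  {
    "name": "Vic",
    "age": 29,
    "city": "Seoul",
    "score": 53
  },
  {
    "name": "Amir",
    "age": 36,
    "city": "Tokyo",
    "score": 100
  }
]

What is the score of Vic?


Looking up record where name = Vic
Record index: 2
Field 'score' = 53

ANSWER: 53


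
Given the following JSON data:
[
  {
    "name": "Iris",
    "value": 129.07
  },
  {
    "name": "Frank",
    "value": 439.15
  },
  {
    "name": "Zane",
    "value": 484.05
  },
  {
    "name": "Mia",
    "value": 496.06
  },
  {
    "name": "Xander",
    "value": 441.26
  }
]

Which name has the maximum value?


Comparing values:
  Iris: 129.07
  Frank: 439.15
  Zane: 484.05
  Mia: 496.06
  Xander: 441.26
Maximum: Mia (496.06)

ANSWER: Mia


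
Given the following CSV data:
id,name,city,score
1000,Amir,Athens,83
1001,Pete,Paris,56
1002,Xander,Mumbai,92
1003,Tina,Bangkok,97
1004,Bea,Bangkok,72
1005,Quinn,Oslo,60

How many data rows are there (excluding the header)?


Counting rows (excluding header):
Header: id,name,city,score
Data rows: 6

ANSWER: 6


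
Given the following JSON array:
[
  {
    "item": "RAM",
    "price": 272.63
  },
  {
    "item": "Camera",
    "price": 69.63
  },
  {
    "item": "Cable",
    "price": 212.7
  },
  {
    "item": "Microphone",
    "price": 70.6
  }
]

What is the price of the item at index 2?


Array index 2 -> Cable
price = 212.7

ANSWER: 212.7


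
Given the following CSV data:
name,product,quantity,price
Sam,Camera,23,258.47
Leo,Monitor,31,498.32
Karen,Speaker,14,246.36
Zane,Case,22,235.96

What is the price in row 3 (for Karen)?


Row 3: Karen
Column 'price' = 246.36

ANSWER: 246.36


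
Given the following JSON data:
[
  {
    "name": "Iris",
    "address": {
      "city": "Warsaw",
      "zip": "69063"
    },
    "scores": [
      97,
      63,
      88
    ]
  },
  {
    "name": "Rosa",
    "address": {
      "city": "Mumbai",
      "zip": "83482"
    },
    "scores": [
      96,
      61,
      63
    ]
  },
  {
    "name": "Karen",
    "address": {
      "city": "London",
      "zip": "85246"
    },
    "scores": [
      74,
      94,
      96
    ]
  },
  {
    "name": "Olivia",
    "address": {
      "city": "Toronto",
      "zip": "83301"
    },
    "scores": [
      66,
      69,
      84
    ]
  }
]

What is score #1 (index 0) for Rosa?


Path: records[1].scores[0]
Value: 96

ANSWER: 96


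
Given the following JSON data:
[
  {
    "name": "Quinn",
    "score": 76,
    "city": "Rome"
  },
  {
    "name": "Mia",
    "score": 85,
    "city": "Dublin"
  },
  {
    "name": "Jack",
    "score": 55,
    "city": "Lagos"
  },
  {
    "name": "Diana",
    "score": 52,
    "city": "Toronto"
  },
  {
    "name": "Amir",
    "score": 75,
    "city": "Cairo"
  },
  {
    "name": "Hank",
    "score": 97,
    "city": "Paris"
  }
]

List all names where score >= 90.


Filtering records where score >= 90:
  Quinn (score=76) -> no
  Mia (score=85) -> no
  Jack (score=55) -> no
  Diana (score=52) -> no
  Amir (score=75) -> no
  Hank (score=97) -> YES


ANSWER: Hank


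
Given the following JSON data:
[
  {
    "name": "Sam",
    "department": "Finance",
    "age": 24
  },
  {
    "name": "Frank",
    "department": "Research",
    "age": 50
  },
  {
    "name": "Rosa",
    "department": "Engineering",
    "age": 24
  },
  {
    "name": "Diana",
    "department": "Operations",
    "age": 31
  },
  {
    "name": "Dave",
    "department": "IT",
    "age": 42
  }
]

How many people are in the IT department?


Scanning records for department = IT
  Record 4: Dave
Count: 1

ANSWER: 1


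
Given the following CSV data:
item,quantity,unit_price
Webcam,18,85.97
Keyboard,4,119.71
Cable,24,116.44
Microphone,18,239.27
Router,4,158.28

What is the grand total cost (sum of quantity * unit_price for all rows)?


Computing row totals:
  Webcam: 18 * 85.97 = 1547.46
  Keyboard: 4 * 119.71 = 478.84
  Cable: 24 * 116.44 = 2794.56
  Microphone: 18 * 239.27 = 4306.86
  Router: 4 * 158.28 = 633.12
Grand total = 1547.46 + 478.84 + 2794.56 + 4306.86 + 633.12 = 9760.84

ANSWER: 9760.84


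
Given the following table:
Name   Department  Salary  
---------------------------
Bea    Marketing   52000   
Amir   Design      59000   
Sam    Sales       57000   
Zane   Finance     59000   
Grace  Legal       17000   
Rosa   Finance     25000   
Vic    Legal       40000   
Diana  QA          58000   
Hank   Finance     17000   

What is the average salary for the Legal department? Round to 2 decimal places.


Legal department members:
  Grace: 17000
  Vic: 40000
Sum = 57000
Count = 2
Average = 57000 / 2 = 28500.00

ANSWER: 28500.00


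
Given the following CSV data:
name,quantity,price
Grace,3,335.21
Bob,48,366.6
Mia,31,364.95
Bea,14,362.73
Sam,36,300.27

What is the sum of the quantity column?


Values in 'quantity' column:
  Row 1: 3
  Row 2: 48
  Row 3: 31
  Row 4: 14
  Row 5: 36
Sum = 3 + 48 + 31 + 14 + 36 = 132

ANSWER: 132


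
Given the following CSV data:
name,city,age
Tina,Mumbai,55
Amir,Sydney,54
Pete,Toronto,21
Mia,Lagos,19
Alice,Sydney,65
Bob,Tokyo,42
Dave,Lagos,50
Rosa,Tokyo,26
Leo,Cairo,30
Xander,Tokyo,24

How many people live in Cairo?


Scanning city column for 'Cairo':
  Row 9: Leo -> MATCH
Total matches: 1

ANSWER: 1


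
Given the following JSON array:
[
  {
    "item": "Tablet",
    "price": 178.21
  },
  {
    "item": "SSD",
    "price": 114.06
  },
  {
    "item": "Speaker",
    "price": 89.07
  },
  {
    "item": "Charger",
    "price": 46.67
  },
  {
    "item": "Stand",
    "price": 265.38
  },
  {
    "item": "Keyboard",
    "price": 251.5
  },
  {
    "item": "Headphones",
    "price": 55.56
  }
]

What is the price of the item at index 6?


Array index 6 -> Headphones
price = 55.56

ANSWER: 55.56


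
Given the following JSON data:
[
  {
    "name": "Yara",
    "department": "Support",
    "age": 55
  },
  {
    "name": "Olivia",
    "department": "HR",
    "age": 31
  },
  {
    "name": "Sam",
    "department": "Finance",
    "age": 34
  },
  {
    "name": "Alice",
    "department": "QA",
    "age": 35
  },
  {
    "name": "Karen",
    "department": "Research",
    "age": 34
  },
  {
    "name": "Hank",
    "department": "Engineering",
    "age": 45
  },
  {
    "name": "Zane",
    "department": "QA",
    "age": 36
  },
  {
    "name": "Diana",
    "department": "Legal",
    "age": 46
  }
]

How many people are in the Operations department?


Scanning records for department = Operations
  No matches found
Count: 0

ANSWER: 0


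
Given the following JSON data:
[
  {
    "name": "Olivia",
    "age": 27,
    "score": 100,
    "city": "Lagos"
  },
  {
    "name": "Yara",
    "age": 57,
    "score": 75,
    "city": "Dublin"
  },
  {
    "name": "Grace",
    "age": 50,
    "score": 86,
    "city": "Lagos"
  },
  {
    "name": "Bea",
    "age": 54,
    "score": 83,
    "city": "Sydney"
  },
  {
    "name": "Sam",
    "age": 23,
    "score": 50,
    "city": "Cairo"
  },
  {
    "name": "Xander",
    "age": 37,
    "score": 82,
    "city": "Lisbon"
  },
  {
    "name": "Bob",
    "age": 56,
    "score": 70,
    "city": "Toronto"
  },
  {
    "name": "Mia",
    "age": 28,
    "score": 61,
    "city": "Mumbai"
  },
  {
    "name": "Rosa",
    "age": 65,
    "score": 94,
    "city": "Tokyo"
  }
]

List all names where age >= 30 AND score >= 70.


Checking both conditions:
  Olivia (age=27, score=100) -> no
  Yara (age=57, score=75) -> YES
  Grace (age=50, score=86) -> YES
  Bea (age=54, score=83) -> YES
  Sam (age=23, score=50) -> no
  Xander (age=37, score=82) -> YES
  Bob (age=56, score=70) -> YES
  Mia (age=28, score=61) -> no
  Rosa (age=65, score=94) -> YES


ANSWER: Yara, Grace, Bea, Xander, Bob, Rosa


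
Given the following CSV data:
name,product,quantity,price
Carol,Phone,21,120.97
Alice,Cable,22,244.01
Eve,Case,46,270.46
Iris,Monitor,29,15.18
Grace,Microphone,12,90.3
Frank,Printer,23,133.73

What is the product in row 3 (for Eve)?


Row 3: Eve
Column 'product' = Case

ANSWER: Case


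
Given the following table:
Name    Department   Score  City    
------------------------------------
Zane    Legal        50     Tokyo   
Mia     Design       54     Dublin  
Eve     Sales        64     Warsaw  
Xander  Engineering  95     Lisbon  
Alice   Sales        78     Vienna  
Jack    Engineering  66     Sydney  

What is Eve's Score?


Row 3: Eve
Score = 64

ANSWER: 64


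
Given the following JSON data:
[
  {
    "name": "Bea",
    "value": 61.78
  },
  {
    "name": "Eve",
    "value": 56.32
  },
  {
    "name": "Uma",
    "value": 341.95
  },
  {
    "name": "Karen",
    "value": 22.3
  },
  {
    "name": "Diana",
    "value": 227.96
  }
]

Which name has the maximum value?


Comparing values:
  Bea: 61.78
  Eve: 56.32
  Uma: 341.95
  Karen: 22.3
  Diana: 227.96
Maximum: Uma (341.95)

ANSWER: Uma


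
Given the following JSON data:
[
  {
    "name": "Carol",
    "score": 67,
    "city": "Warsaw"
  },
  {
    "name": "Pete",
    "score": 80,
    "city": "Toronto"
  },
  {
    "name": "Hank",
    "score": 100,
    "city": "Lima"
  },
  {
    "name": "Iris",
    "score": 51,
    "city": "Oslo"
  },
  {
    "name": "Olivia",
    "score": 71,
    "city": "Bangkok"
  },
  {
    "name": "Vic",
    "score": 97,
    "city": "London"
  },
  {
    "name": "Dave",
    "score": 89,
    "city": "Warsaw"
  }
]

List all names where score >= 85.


Filtering records where score >= 85:
  Carol (score=67) -> no
  Pete (score=80) -> no
  Hank (score=100) -> YES
  Iris (score=51) -> no
  Olivia (score=71) -> no
  Vic (score=97) -> YES
  Dave (score=89) -> YES


ANSWER: Hank, Vic, Dave


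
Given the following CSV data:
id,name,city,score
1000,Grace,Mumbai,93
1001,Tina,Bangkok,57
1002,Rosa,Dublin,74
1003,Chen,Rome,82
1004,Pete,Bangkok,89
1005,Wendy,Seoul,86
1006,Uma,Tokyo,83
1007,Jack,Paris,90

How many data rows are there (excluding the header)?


Counting rows (excluding header):
Header: id,name,city,score
Data rows: 8

ANSWER: 8


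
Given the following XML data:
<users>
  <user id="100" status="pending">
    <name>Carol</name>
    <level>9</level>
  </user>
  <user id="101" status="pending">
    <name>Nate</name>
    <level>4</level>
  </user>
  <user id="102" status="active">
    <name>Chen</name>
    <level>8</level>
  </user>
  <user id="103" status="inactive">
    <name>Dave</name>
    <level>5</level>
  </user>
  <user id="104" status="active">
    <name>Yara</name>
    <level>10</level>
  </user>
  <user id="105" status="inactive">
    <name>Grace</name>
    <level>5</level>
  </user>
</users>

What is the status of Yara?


Finding user with name = Yara
user id="104" status="active"

ANSWER: active


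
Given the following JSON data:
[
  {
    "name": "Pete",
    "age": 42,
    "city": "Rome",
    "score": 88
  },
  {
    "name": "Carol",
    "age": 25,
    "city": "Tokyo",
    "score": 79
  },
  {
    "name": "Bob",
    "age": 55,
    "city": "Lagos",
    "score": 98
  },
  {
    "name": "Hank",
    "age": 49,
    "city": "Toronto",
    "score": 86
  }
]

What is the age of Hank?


Looking up record where name = Hank
Record index: 3
Field 'age' = 49

ANSWER: 49


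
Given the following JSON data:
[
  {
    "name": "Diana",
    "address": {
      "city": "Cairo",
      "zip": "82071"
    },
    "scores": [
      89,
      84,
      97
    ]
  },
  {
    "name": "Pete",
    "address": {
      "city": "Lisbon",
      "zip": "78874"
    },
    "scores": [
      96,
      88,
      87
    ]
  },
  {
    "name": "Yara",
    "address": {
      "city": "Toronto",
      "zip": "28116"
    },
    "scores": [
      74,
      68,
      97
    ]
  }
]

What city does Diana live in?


Path: records[0].address.city
Value: Cairo

ANSWER: Cairo


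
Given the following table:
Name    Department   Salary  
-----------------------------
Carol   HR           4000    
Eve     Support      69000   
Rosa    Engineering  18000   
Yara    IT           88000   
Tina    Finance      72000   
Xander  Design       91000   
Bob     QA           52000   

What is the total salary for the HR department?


HR department members:
  Carol: 4000
Total = 4000 = 4000

ANSWER: 4000


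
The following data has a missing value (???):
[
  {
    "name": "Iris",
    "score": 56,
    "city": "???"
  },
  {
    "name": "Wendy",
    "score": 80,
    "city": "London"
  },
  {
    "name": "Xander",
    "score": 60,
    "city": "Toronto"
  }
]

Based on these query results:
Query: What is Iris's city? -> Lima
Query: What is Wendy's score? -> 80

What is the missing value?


The missing value is Iris's city
From query: Iris's city = Lima

ANSWER: Lima


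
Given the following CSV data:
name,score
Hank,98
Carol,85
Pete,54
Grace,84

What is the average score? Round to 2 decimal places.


Scores: 98, 85, 54, 84
Sum = 321
Count = 4
Average = 321 / 4 = 80.25

ANSWER: 80.25
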